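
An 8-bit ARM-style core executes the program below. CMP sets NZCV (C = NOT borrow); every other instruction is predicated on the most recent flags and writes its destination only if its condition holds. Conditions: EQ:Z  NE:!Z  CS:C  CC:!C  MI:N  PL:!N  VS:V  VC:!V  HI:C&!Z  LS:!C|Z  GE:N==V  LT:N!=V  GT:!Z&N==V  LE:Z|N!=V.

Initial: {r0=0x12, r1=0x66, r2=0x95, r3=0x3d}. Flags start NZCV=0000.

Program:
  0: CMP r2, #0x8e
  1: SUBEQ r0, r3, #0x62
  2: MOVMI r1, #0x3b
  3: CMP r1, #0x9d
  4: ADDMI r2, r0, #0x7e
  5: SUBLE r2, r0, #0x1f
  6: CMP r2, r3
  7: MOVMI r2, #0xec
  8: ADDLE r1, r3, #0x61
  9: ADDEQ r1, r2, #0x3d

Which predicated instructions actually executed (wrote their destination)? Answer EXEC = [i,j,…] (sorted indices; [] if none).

0: ✓ CMP  NZCV=0010
1: · SUBEQ
2: · MOVMI
3: ✓ CMP  NZCV=1001
4: ✓ ADDMI  r2←0x90
5: · SUBLE
6: ✓ CMP  NZCV=0011
7: · MOVMI
8: ✓ ADDLE  r1←0x9e
9: · ADDEQ

EXEC = [4,8]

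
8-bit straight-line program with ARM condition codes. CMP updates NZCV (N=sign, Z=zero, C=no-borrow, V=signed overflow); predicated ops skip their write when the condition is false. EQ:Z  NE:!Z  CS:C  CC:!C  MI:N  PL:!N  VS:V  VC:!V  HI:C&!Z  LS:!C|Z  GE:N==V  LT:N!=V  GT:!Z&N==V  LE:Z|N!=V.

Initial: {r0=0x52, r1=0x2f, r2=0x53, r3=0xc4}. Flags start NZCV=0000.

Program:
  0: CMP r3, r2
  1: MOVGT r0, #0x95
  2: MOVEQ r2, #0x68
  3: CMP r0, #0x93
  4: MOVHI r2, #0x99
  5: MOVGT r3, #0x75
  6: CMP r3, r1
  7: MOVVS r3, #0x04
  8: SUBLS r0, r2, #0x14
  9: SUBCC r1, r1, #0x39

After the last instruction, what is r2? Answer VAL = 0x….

[0] flags=0011 → (cmp)
[1] flags=0011 GT?F → skip
[2] flags=0011 EQ?F → skip
[3] flags=1001 → (cmp)
[4] flags=1001 HI?F → skip
[5] flags=1001 GT?T → r3=0x75
[6] flags=0010 → (cmp)
[7] flags=0010 VS?F → skip
[8] flags=0010 LS?F → skip
[9] flags=0010 CC?F → skip

VAL = 0x53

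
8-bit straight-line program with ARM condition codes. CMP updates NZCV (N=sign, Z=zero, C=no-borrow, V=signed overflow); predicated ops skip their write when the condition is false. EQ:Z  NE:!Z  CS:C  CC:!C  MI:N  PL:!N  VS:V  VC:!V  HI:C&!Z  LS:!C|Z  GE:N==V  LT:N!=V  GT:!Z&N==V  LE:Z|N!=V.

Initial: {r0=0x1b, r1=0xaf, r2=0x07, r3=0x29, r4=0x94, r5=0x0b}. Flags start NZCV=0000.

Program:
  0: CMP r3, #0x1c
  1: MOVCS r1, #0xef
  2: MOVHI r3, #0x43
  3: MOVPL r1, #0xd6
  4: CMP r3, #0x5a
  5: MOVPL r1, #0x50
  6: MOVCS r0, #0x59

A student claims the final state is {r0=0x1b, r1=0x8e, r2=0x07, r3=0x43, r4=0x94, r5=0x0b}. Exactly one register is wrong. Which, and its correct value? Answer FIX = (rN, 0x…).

[0] flags=0010 → (cmp)
[1] flags=0010 CS?T → r1=0xef
[2] flags=0010 HI?T → r3=0x43
[3] flags=0010 PL?T → r1=0xd6
[4] flags=1000 → (cmp)
[5] flags=1000 PL?F → skip
[6] flags=1000 CS?F → skip

FIX = (r1, 0xd6)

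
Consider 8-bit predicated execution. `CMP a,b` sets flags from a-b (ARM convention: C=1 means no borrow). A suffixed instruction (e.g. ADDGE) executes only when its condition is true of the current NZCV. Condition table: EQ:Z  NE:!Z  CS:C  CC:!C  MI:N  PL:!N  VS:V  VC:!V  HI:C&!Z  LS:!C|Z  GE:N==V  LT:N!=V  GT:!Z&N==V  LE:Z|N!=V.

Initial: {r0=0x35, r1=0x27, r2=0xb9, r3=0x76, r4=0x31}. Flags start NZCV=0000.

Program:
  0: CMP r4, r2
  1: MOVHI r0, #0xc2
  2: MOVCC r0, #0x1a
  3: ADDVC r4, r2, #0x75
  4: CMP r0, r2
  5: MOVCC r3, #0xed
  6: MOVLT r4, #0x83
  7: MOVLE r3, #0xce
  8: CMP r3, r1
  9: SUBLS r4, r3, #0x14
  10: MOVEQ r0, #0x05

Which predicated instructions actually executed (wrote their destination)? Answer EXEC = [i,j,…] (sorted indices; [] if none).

EXEC = [2,3,5]

0: ✓ CMP  NZCV=0000
1: · MOVHI
2: ✓ MOVCC  r0←0x1a
3: ✓ ADDVC  r4←0x2e
4: ✓ CMP  NZCV=0000
5: ✓ MOVCC  r3←0xed
6: · MOVLT
7: · MOVLE
8: ✓ CMP  NZCV=1010
9: · SUBLS
10: · MOVEQ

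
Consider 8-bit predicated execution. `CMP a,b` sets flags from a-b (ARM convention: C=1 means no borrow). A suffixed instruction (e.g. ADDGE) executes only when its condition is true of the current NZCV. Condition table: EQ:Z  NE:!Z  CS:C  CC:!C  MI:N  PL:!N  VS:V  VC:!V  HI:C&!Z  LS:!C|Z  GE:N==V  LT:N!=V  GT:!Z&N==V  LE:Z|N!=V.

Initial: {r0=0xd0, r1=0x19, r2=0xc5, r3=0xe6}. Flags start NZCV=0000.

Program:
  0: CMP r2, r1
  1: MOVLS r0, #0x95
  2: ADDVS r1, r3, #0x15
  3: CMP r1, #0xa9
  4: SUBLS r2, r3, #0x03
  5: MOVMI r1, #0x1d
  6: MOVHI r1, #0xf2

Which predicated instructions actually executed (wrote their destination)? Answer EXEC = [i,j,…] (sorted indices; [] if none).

[0] flags=1010 → (cmp)
[1] flags=1010 LS?F → skip
[2] flags=1010 VS?F → skip
[3] flags=0000 → (cmp)
[4] flags=0000 LS?T → r2=0xe3
[5] flags=0000 MI?F → skip
[6] flags=0000 HI?F → skip

EXEC = [4]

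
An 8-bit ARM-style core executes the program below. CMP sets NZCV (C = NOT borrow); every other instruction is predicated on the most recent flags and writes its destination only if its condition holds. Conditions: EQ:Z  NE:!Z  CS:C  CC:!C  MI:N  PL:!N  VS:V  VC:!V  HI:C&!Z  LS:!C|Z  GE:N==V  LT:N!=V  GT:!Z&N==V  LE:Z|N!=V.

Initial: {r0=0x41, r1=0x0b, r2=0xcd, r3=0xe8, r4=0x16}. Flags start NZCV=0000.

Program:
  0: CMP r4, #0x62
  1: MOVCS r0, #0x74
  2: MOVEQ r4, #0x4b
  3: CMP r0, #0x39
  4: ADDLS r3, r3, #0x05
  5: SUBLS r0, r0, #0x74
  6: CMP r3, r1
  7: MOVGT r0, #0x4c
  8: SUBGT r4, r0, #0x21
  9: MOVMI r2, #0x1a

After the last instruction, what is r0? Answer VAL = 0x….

[0] flags=1000 → (cmp)
[1] flags=1000 CS?F → skip
[2] flags=1000 EQ?F → skip
[3] flags=0010 → (cmp)
[4] flags=0010 LS?F → skip
[5] flags=0010 LS?F → skip
[6] flags=1010 → (cmp)
[7] flags=1010 GT?F → skip
[8] flags=1010 GT?F → skip
[9] flags=1010 MI?T → r2=0x1a

VAL = 0x41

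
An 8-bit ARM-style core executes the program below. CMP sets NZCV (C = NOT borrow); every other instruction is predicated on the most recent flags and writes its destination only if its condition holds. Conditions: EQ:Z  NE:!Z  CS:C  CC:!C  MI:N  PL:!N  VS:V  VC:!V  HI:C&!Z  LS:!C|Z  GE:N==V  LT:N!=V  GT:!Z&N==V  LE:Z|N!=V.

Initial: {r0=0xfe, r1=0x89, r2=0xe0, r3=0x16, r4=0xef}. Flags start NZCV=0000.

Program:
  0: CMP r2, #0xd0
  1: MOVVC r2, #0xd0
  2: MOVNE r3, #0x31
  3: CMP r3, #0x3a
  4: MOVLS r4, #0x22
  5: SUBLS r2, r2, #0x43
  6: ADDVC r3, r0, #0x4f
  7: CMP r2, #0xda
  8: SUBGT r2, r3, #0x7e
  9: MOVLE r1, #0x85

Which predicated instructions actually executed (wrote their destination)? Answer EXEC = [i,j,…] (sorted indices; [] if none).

EXEC = [1,2,4,5,6,9]

0: ✓ CMP  NZCV=0010
1: ✓ MOVVC  r2←0xd0
2: ✓ MOVNE  r3←0x31
3: ✓ CMP  NZCV=1000
4: ✓ MOVLS  r4←0x22
5: ✓ SUBLS  r2←0x8d
6: ✓ ADDVC  r3←0x4d
7: ✓ CMP  NZCV=1000
8: · SUBGT
9: ✓ MOVLE  r1←0x85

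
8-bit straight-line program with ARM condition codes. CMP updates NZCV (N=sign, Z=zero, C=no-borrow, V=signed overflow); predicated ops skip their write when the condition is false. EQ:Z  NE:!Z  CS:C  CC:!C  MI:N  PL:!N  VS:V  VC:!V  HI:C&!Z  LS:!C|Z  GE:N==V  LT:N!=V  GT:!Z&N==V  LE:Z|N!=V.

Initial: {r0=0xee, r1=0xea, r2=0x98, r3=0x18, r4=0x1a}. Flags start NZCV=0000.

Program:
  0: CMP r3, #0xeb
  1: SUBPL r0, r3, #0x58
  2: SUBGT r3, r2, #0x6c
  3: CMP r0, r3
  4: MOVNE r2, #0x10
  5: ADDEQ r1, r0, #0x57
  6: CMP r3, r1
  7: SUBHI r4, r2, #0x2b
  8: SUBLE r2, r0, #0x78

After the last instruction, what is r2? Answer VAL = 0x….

0: ✓ CMP  NZCV=0000
1: ✓ SUBPL  r0←0xc0
2: ✓ SUBGT  r3←0x2c
3: ✓ CMP  NZCV=1010
4: ✓ MOVNE  r2←0x10
5: · ADDEQ
6: ✓ CMP  NZCV=0000
7: · SUBHI
8: · SUBLE

VAL = 0x10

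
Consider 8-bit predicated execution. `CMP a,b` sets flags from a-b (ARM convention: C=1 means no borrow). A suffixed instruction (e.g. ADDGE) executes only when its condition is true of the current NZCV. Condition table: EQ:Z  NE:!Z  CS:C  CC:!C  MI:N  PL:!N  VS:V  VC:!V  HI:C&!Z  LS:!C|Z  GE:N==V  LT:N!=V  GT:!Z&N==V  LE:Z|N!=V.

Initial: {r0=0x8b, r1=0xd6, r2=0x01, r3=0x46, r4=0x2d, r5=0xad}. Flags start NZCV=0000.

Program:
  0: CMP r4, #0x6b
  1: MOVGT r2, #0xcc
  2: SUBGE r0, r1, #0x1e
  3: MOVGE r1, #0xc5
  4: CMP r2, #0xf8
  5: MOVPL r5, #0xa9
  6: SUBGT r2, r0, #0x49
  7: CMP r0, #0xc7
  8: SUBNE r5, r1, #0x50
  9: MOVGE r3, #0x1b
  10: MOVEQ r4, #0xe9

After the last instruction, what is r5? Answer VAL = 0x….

[0] flags=1000 → (cmp)
[1] flags=1000 GT?F → skip
[2] flags=1000 GE?F → skip
[3] flags=1000 GE?F → skip
[4] flags=0000 → (cmp)
[5] flags=0000 PL?T → r5=0xa9
[6] flags=0000 GT?T → r2=0x42
[7] flags=1000 → (cmp)
[8] flags=1000 NE?T → r5=0x86
[9] flags=1000 GE?F → skip
[10] flags=1000 EQ?F → skip

VAL = 0x86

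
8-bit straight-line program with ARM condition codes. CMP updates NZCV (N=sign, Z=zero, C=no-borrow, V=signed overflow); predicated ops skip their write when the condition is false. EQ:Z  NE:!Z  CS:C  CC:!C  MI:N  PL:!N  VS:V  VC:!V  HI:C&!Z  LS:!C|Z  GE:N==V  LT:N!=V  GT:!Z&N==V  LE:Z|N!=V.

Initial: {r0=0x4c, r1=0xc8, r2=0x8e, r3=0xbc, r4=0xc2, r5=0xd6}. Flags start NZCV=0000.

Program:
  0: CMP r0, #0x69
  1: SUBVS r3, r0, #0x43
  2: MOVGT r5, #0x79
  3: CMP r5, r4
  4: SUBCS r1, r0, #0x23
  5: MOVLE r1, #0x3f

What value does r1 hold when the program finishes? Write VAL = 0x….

VAL = 0x29

[0] flags=1000 → (cmp)
[1] flags=1000 VS?F → skip
[2] flags=1000 GT?F → skip
[3] flags=0010 → (cmp)
[4] flags=0010 CS?T → r1=0x29
[5] flags=0010 LE?F → skip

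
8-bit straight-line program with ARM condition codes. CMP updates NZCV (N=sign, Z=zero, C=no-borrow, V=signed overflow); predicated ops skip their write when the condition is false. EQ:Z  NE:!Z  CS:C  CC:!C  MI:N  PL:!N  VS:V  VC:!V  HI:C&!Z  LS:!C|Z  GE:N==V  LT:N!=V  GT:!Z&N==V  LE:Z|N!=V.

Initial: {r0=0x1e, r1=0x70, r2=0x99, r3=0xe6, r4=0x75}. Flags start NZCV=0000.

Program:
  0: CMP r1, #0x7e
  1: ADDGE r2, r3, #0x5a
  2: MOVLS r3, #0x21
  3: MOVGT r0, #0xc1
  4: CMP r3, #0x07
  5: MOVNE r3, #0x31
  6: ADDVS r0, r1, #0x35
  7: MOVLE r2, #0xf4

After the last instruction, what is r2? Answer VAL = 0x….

0: ✓ CMP  NZCV=1000
1: · ADDGE
2: ✓ MOVLS  r3←0x21
3: · MOVGT
4: ✓ CMP  NZCV=0010
5: ✓ MOVNE  r3←0x31
6: · ADDVS
7: · MOVLE

VAL = 0x99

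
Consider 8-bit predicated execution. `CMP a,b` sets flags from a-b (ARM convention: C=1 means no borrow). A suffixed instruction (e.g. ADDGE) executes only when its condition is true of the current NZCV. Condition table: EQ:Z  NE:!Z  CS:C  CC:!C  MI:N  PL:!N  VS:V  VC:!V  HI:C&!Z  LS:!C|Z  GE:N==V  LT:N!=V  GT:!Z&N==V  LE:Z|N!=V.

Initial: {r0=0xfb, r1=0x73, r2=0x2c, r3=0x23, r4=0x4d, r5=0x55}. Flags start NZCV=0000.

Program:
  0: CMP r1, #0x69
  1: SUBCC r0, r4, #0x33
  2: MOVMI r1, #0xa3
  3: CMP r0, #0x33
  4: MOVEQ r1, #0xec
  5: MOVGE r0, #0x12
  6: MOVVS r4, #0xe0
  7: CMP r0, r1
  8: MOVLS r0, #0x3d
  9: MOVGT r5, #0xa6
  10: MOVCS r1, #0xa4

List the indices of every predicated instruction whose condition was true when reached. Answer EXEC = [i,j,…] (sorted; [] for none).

EXEC = [10]

0: ✓ CMP  NZCV=0010
1: · SUBCC
2: · MOVMI
3: ✓ CMP  NZCV=1010
4: · MOVEQ
5: · MOVGE
6: · MOVVS
7: ✓ CMP  NZCV=1010
8: · MOVLS
9: · MOVGT
10: ✓ MOVCS  r1←0xa4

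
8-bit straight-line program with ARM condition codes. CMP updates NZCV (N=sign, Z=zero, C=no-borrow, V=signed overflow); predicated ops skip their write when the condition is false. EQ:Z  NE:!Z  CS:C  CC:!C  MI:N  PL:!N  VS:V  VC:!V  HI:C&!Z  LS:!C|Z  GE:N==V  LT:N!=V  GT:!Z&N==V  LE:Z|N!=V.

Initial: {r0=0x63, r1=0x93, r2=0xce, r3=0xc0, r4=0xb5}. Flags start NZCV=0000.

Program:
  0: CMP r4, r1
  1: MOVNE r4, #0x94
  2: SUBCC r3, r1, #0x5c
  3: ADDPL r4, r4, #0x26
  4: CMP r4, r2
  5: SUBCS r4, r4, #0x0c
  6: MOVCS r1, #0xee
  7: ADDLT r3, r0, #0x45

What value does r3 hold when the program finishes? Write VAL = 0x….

0: ✓ CMP  NZCV=0010
1: ✓ MOVNE  r4←0x94
2: · SUBCC
3: ✓ ADDPL  r4←0xba
4: ✓ CMP  NZCV=1000
5: · SUBCS
6: · MOVCS
7: ✓ ADDLT  r3←0xa8

VAL = 0xa8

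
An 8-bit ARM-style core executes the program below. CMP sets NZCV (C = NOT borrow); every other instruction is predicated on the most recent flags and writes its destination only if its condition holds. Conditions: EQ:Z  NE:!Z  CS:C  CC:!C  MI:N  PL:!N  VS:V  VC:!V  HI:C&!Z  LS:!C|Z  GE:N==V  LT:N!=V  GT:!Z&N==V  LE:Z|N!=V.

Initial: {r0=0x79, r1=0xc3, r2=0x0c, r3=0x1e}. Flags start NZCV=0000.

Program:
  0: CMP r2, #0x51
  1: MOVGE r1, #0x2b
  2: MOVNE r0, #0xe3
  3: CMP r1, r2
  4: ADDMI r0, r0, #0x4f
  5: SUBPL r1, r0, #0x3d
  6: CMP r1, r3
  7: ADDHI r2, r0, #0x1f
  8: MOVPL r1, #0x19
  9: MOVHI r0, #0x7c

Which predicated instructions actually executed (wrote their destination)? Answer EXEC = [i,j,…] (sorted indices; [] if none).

[0] flags=1000 → (cmp)
[1] flags=1000 GE?F → skip
[2] flags=1000 NE?T → r0=0xe3
[3] flags=1010 → (cmp)
[4] flags=1010 MI?T → r0=0x32
[5] flags=1010 PL?F → skip
[6] flags=1010 → (cmp)
[7] flags=1010 HI?T → r2=0x51
[8] flags=1010 PL?F → skip
[9] flags=1010 HI?T → r0=0x7c

EXEC = [2,4,7,9]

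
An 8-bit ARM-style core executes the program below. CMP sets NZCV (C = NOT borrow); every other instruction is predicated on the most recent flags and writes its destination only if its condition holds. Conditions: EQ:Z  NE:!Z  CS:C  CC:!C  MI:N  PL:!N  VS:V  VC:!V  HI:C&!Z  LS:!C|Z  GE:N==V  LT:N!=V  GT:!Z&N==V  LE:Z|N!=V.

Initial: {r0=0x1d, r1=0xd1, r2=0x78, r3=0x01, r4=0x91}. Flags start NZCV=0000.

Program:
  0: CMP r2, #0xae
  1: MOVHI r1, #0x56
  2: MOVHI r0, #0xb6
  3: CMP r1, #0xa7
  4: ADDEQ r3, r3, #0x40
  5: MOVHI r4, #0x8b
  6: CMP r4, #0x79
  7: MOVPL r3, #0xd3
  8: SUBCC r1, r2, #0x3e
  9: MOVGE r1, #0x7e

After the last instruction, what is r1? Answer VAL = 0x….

VAL = 0xd1

0: ✓ CMP  NZCV=1001
1: · MOVHI
2: · MOVHI
3: ✓ CMP  NZCV=0010
4: · ADDEQ
5: ✓ MOVHI  r4←0x8b
6: ✓ CMP  NZCV=0011
7: ✓ MOVPL  r3←0xd3
8: · SUBCC
9: · MOVGE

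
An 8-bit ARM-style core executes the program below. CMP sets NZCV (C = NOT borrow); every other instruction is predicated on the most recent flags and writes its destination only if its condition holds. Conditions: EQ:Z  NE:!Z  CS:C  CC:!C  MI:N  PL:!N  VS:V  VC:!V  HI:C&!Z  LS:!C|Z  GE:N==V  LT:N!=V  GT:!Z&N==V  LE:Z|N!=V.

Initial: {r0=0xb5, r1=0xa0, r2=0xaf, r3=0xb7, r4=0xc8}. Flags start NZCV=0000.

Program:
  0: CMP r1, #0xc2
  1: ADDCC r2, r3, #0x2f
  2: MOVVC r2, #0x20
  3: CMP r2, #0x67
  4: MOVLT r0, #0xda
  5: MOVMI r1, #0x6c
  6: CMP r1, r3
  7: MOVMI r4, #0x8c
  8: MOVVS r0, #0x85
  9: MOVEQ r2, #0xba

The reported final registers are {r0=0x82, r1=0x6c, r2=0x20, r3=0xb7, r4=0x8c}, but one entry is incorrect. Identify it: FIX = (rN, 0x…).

FIX = (r0, 0x85)

0: ✓ CMP  NZCV=1000
1: ✓ ADDCC  r2←0xe6
2: ✓ MOVVC  r2←0x20
3: ✓ CMP  NZCV=1000
4: ✓ MOVLT  r0←0xda
5: ✓ MOVMI  r1←0x6c
6: ✓ CMP  NZCV=1001
7: ✓ MOVMI  r4←0x8c
8: ✓ MOVVS  r0←0x85
9: · MOVEQ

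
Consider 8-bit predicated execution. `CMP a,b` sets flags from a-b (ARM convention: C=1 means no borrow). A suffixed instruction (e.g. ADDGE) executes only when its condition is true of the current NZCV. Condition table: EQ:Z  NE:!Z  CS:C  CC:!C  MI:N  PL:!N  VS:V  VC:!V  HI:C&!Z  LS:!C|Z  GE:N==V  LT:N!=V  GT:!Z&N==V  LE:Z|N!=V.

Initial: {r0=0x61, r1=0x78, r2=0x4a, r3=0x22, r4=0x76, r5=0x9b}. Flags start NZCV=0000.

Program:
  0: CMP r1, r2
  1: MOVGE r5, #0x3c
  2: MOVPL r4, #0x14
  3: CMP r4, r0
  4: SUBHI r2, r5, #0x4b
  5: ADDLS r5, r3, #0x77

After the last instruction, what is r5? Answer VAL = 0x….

[0] flags=0010 → (cmp)
[1] flags=0010 GE?T → r5=0x3c
[2] flags=0010 PL?T → r4=0x14
[3] flags=1000 → (cmp)
[4] flags=1000 HI?F → skip
[5] flags=1000 LS?T → r5=0x99

VAL = 0x99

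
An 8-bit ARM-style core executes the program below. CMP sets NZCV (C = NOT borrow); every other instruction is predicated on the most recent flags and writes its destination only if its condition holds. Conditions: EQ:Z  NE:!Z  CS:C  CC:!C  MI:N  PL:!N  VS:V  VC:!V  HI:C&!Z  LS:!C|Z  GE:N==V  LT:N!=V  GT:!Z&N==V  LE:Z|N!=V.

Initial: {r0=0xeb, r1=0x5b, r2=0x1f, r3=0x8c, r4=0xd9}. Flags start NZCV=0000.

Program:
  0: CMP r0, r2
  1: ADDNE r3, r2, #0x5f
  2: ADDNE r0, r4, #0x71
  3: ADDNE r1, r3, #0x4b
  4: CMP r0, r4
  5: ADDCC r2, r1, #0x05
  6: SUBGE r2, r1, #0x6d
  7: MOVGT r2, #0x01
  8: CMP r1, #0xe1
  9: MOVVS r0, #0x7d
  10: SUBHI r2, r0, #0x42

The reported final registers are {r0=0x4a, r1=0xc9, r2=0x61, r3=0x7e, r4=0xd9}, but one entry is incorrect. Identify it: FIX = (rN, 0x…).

[0] flags=1010 → (cmp)
[1] flags=1010 NE?T → r3=0x7e
[2] flags=1010 NE?T → r0=0x4a
[3] flags=1010 NE?T → r1=0xc9
[4] flags=0000 → (cmp)
[5] flags=0000 CC?T → r2=0xce
[6] flags=0000 GE?T → r2=0x5c
[7] flags=0000 GT?T → r2=0x01
[8] flags=1000 → (cmp)
[9] flags=1000 VS?F → skip
[10] flags=1000 HI?F → skip

FIX = (r2, 0x01)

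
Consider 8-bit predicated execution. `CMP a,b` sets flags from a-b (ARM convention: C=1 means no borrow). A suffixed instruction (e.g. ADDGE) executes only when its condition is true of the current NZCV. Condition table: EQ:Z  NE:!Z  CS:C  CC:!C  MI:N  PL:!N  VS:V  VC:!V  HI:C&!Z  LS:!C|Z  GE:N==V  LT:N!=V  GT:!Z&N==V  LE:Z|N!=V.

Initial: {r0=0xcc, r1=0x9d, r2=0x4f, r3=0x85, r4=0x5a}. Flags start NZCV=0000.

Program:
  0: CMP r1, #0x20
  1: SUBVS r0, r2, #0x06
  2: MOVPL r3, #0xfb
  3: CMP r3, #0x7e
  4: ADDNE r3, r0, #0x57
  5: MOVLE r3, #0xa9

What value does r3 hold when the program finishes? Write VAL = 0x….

VAL = 0xa9

0: ✓ CMP  NZCV=0011
1: ✓ SUBVS  r0←0x49
2: ✓ MOVPL  r3←0xfb
3: ✓ CMP  NZCV=0011
4: ✓ ADDNE  r3←0xa0
5: ✓ MOVLE  r3←0xa9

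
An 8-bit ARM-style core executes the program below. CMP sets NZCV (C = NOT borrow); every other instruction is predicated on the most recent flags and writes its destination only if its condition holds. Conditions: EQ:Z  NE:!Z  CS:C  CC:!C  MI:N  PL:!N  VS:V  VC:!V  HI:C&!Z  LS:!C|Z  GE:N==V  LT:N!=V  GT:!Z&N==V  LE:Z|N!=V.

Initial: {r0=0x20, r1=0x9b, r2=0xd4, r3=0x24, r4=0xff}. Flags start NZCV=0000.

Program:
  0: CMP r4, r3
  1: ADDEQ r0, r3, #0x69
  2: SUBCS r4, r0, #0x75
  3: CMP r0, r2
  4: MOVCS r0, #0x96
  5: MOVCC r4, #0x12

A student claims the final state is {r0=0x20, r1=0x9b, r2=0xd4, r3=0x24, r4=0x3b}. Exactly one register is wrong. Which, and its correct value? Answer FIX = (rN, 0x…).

0: ✓ CMP  NZCV=1010
1: · ADDEQ
2: ✓ SUBCS  r4←0xab
3: ✓ CMP  NZCV=0000
4: · MOVCS
5: ✓ MOVCC  r4←0x12

FIX = (r4, 0x12)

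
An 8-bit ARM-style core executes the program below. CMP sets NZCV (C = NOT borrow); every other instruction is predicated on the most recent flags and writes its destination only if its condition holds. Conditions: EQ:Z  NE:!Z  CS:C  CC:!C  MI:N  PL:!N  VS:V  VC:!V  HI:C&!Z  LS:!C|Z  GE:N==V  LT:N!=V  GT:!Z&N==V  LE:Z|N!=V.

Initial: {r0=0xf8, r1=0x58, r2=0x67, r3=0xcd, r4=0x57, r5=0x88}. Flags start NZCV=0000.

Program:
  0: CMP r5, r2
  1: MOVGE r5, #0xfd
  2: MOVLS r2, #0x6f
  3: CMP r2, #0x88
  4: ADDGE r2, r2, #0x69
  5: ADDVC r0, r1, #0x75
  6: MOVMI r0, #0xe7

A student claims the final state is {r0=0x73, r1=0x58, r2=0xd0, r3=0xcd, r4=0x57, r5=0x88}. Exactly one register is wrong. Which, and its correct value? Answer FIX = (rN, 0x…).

[0] flags=0011 → (cmp)
[1] flags=0011 GE?F → skip
[2] flags=0011 LS?F → skip
[3] flags=1001 → (cmp)
[4] flags=1001 GE?T → r2=0xd0
[5] flags=1001 VC?F → skip
[6] flags=1001 MI?T → r0=0xe7

FIX = (r0, 0xe7)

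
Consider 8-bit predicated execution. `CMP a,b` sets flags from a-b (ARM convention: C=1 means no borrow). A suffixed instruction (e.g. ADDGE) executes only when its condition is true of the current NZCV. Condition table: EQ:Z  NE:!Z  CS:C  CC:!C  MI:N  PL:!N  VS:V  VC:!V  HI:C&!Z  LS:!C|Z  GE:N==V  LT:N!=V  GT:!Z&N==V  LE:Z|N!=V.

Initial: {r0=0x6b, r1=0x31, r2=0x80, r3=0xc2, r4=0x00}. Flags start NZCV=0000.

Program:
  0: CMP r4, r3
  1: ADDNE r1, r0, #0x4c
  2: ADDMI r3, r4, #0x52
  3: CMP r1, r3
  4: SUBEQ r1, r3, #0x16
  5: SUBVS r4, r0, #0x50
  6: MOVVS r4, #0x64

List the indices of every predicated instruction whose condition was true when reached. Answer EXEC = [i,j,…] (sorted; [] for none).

0: ✓ CMP  NZCV=0000
1: ✓ ADDNE  r1←0xb7
2: · ADDMI
3: ✓ CMP  NZCV=1000
4: · SUBEQ
5: · SUBVS
6: · MOVVS

EXEC = [1]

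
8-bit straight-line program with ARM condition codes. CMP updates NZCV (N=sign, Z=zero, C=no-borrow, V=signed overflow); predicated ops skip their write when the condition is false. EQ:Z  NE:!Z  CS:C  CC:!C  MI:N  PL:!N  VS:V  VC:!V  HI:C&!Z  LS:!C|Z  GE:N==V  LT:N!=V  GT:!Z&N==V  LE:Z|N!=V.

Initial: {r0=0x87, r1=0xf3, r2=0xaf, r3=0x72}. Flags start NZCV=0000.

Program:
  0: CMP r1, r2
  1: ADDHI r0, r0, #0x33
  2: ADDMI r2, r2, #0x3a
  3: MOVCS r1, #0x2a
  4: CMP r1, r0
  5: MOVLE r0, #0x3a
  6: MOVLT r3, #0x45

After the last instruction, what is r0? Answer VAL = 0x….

VAL = 0xba

[0] flags=0010 → (cmp)
[1] flags=0010 HI?T → r0=0xba
[2] flags=0010 MI?F → skip
[3] flags=0010 CS?T → r1=0x2a
[4] flags=0000 → (cmp)
[5] flags=0000 LE?F → skip
[6] flags=0000 LT?F → skip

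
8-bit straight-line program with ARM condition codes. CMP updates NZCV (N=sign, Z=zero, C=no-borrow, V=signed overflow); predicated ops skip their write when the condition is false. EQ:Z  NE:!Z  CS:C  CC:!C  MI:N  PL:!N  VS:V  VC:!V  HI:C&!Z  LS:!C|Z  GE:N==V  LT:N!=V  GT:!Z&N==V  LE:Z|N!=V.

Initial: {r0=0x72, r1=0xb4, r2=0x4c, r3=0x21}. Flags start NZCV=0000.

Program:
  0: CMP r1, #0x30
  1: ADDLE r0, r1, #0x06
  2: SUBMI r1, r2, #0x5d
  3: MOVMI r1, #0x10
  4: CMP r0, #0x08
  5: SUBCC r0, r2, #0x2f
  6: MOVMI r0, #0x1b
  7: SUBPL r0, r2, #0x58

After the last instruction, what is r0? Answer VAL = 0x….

[0] flags=1010 → (cmp)
[1] flags=1010 LE?T → r0=0xba
[2] flags=1010 MI?T → r1=0xef
[3] flags=1010 MI?T → r1=0x10
[4] flags=1010 → (cmp)
[5] flags=1010 CC?F → skip
[6] flags=1010 MI?T → r0=0x1b
[7] flags=1010 PL?F → skip

VAL = 0x1b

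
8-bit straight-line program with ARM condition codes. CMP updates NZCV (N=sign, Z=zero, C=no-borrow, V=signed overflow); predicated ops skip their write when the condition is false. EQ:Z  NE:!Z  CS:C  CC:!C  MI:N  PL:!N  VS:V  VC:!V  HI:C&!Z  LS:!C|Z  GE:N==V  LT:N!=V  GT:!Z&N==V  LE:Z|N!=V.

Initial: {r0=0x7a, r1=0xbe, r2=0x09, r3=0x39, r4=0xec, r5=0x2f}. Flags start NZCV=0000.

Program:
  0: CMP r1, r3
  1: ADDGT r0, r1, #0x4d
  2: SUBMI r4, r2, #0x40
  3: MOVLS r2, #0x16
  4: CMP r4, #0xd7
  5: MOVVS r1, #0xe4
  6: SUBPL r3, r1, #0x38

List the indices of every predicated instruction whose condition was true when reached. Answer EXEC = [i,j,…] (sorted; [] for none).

[0] flags=1010 → (cmp)
[1] flags=1010 GT?F → skip
[2] flags=1010 MI?T → r4=0xc9
[3] flags=1010 LS?F → skip
[4] flags=1000 → (cmp)
[5] flags=1000 VS?F → skip
[6] flags=1000 PL?F → skip

EXEC = [2]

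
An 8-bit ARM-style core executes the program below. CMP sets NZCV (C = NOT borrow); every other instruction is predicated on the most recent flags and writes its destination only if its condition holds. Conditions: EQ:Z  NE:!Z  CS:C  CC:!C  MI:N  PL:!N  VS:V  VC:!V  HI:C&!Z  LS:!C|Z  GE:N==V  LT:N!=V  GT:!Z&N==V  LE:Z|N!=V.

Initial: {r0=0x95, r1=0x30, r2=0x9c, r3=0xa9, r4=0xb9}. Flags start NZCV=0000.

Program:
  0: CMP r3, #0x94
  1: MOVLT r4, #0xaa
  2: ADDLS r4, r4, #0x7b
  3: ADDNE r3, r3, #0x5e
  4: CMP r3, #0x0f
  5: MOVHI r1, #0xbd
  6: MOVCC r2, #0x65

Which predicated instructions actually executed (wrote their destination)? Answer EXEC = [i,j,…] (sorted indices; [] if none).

[0] flags=0010 → (cmp)
[1] flags=0010 LT?F → skip
[2] flags=0010 LS?F → skip
[3] flags=0010 NE?T → r3=0x07
[4] flags=1000 → (cmp)
[5] flags=1000 HI?F → skip
[6] flags=1000 CC?T → r2=0x65

EXEC = [3,6]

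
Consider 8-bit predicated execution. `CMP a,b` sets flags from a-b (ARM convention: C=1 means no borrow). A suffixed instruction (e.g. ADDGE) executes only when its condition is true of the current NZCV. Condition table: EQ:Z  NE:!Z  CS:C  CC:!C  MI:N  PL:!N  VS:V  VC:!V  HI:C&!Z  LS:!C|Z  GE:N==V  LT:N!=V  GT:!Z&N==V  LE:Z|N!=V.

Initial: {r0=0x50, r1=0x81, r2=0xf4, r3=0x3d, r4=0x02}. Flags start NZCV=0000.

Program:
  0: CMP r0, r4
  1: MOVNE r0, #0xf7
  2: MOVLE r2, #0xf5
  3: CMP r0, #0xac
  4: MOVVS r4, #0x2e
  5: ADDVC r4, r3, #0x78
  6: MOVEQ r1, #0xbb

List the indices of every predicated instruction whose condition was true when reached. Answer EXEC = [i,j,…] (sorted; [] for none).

EXEC = [1,5]

0: ✓ CMP  NZCV=0010
1: ✓ MOVNE  r0←0xf7
2: · MOVLE
3: ✓ CMP  NZCV=0010
4: · MOVVS
5: ✓ ADDVC  r4←0xb5
6: · MOVEQ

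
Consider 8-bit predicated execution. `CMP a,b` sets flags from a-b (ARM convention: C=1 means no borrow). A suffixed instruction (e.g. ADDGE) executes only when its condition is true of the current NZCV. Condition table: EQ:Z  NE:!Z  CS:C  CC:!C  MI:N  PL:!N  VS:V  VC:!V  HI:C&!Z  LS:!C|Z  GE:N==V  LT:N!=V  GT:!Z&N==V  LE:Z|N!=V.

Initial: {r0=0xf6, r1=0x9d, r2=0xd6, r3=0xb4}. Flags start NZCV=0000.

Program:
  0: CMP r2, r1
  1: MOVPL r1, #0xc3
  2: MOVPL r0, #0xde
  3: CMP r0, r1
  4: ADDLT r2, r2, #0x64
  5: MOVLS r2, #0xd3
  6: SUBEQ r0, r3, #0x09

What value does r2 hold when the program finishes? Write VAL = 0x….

[0] flags=0010 → (cmp)
[1] flags=0010 PL?T → r1=0xc3
[2] flags=0010 PL?T → r0=0xde
[3] flags=0010 → (cmp)
[4] flags=0010 LT?F → skip
[5] flags=0010 LS?F → skip
[6] flags=0010 EQ?F → skip

VAL = 0xd6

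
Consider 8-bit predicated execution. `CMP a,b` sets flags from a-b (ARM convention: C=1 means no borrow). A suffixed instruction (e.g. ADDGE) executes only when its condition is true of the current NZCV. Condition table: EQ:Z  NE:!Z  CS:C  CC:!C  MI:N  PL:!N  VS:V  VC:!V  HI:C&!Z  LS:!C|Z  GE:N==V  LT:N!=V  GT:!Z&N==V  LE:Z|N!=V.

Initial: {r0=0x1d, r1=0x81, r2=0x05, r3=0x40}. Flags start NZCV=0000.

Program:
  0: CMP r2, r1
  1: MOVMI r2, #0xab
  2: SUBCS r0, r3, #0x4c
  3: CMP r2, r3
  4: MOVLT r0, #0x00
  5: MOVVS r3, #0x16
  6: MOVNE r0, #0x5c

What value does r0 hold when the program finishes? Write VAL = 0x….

[0] flags=1001 → (cmp)
[1] flags=1001 MI?T → r2=0xab
[2] flags=1001 CS?F → skip
[3] flags=0011 → (cmp)
[4] flags=0011 LT?T → r0=0x00
[5] flags=0011 VS?T → r3=0x16
[6] flags=0011 NE?T → r0=0x5c

VAL = 0x5c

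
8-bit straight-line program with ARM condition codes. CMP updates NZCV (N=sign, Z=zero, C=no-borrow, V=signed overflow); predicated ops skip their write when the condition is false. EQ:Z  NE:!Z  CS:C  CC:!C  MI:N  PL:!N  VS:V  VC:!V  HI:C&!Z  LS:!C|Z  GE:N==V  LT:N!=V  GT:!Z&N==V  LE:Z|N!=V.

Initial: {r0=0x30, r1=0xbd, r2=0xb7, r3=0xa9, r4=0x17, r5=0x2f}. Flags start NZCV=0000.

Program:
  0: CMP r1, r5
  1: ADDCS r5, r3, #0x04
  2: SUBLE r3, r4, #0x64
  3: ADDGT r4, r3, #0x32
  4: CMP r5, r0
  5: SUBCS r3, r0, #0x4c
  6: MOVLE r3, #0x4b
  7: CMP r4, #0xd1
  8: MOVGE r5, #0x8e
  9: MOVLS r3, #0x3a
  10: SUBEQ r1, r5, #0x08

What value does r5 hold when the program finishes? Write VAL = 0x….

[0] flags=1010 → (cmp)
[1] flags=1010 CS?T → r5=0xad
[2] flags=1010 LE?T → r3=0xb3
[3] flags=1010 GT?F → skip
[4] flags=0011 → (cmp)
[5] flags=0011 CS?T → r3=0xe4
[6] flags=0011 LE?T → r3=0x4b
[7] flags=0000 → (cmp)
[8] flags=0000 GE?T → r5=0x8e
[9] flags=0000 LS?T → r3=0x3a
[10] flags=0000 EQ?F → skip

VAL = 0x8e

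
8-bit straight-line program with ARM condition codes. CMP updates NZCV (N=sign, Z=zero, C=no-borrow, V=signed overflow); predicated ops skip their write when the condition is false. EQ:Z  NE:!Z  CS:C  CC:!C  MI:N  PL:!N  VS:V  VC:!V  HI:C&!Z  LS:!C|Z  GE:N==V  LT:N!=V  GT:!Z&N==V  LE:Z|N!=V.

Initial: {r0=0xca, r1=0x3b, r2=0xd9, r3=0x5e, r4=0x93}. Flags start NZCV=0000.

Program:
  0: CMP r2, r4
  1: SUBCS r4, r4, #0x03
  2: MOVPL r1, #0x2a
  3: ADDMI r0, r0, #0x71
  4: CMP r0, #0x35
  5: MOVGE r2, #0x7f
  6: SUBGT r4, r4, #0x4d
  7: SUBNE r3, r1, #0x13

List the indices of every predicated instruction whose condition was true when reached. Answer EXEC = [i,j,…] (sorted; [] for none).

EXEC = [1,2,7]

0: ✓ CMP  NZCV=0010
1: ✓ SUBCS  r4←0x90
2: ✓ MOVPL  r1←0x2a
3: · ADDMI
4: ✓ CMP  NZCV=1010
5: · MOVGE
6: · SUBGT
7: ✓ SUBNE  r3←0x17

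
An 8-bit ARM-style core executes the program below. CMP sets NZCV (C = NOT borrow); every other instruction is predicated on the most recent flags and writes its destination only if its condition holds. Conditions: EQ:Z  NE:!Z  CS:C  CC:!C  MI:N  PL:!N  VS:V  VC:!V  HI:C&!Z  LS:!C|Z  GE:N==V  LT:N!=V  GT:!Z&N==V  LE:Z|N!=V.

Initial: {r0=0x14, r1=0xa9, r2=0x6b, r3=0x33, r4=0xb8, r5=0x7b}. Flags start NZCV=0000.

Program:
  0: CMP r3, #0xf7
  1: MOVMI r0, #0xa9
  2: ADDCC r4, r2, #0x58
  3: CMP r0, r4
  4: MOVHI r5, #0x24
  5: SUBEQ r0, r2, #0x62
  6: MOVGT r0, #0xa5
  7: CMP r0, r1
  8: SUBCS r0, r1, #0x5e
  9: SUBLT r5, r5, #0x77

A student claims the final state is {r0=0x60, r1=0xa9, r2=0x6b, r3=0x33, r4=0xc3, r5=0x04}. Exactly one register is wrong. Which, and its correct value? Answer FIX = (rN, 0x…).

[0] flags=0000 → (cmp)
[1] flags=0000 MI?F → skip
[2] flags=0000 CC?T → r4=0xc3
[3] flags=0000 → (cmp)
[4] flags=0000 HI?F → skip
[5] flags=0000 EQ?F → skip
[6] flags=0000 GT?T → r0=0xa5
[7] flags=1000 → (cmp)
[8] flags=1000 CS?F → skip
[9] flags=1000 LT?T → r5=0x04

FIX = (r0, 0xa5)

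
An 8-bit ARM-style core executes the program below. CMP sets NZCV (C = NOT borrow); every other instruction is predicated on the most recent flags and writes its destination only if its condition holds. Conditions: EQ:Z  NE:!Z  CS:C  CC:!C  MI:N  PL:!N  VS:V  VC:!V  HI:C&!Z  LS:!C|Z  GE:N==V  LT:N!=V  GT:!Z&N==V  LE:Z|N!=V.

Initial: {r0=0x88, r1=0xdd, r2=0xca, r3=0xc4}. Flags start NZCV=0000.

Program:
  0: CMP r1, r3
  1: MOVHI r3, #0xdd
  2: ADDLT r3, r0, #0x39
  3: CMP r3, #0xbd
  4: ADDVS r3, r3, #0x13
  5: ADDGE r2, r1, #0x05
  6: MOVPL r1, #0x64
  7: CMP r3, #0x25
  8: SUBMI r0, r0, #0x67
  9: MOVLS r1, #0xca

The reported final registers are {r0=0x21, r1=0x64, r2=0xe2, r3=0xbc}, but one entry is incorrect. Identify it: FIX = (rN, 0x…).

FIX = (r3, 0xdd)

[0] flags=0010 → (cmp)
[1] flags=0010 HI?T → r3=0xdd
[2] flags=0010 LT?F → skip
[3] flags=0010 → (cmp)
[4] flags=0010 VS?F → skip
[5] flags=0010 GE?T → r2=0xe2
[6] flags=0010 PL?T → r1=0x64
[7] flags=1010 → (cmp)
[8] flags=1010 MI?T → r0=0x21
[9] flags=1010 LS?F → skip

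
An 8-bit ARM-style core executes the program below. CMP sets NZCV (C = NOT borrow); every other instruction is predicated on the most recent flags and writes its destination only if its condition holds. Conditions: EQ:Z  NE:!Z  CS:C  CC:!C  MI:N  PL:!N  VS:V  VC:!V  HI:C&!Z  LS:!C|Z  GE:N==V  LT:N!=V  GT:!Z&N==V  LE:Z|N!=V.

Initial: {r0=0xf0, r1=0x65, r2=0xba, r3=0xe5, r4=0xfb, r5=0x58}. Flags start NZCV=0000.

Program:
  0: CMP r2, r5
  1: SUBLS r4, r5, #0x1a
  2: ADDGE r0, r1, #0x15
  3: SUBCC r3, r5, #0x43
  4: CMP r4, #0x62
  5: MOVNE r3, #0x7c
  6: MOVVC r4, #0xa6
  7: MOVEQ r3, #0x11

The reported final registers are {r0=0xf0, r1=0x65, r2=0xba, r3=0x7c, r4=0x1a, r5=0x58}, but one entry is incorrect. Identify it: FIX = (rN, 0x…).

FIX = (r4, 0xa6)

0: ✓ CMP  NZCV=0011
1: · SUBLS
2: · ADDGE
3: · SUBCC
4: ✓ CMP  NZCV=1010
5: ✓ MOVNE  r3←0x7c
6: ✓ MOVVC  r4←0xa6
7: · MOVEQ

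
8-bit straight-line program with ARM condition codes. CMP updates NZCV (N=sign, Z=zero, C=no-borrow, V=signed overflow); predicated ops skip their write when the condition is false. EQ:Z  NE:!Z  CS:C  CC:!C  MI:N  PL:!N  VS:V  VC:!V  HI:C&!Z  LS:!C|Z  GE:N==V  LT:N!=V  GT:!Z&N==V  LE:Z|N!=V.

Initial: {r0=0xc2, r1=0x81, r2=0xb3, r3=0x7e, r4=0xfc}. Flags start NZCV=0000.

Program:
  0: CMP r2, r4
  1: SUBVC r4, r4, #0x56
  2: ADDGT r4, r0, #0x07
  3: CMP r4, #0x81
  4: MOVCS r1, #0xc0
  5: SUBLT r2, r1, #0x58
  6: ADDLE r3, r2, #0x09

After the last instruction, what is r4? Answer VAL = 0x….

VAL = 0xa6

0: ✓ CMP  NZCV=1000
1: ✓ SUBVC  r4←0xa6
2: · ADDGT
3: ✓ CMP  NZCV=0010
4: ✓ MOVCS  r1←0xc0
5: · SUBLT
6: · ADDLE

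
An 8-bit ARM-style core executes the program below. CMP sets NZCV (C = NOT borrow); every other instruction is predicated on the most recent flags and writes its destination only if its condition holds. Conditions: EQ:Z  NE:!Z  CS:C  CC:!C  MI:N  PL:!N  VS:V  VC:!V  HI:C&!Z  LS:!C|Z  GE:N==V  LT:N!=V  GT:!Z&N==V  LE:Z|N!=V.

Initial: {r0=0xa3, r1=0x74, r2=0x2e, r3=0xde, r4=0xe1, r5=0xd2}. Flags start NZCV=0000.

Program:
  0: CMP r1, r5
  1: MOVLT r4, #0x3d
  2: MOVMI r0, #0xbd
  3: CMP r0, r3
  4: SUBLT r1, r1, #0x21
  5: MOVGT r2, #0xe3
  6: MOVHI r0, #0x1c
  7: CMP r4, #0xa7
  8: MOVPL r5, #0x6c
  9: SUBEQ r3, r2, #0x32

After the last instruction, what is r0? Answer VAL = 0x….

0: ✓ CMP  NZCV=1001
1: · MOVLT
2: ✓ MOVMI  r0←0xbd
3: ✓ CMP  NZCV=1000
4: ✓ SUBLT  r1←0x53
5: · MOVGT
6: · MOVHI
7: ✓ CMP  NZCV=0010
8: ✓ MOVPL  r5←0x6c
9: · SUBEQ

VAL = 0xbd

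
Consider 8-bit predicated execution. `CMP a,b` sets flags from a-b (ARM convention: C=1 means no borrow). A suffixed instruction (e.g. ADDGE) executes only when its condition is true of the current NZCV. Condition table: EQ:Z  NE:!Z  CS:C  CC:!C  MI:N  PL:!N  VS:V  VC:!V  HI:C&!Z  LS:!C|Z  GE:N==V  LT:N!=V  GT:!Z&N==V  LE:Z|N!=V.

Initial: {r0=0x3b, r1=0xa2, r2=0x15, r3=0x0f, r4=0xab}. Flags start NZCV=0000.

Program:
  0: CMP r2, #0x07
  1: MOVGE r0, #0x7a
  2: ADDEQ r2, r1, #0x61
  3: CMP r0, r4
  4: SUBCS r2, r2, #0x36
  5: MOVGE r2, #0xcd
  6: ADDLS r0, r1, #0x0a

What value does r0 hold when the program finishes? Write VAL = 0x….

[0] flags=0010 → (cmp)
[1] flags=0010 GE?T → r0=0x7a
[2] flags=0010 EQ?F → skip
[3] flags=1001 → (cmp)
[4] flags=1001 CS?F → skip
[5] flags=1001 GE?T → r2=0xcd
[6] flags=1001 LS?T → r0=0xac

VAL = 0xac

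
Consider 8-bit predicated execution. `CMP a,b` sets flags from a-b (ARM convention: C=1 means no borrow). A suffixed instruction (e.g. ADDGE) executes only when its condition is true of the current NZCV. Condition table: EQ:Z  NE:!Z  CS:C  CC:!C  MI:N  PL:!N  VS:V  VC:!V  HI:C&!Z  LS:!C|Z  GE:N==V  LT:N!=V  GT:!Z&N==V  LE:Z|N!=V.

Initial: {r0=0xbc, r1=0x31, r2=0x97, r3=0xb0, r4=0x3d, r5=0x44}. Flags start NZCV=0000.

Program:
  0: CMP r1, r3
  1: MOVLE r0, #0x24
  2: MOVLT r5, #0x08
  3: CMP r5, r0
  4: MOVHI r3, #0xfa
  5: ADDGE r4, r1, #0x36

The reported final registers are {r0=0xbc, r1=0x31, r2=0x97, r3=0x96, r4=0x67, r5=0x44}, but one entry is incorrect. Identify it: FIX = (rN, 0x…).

[0] flags=1001 → (cmp)
[1] flags=1001 LE?F → skip
[2] flags=1001 LT?F → skip
[3] flags=1001 → (cmp)
[4] flags=1001 HI?F → skip
[5] flags=1001 GE?T → r4=0x67

FIX = (r3, 0xb0)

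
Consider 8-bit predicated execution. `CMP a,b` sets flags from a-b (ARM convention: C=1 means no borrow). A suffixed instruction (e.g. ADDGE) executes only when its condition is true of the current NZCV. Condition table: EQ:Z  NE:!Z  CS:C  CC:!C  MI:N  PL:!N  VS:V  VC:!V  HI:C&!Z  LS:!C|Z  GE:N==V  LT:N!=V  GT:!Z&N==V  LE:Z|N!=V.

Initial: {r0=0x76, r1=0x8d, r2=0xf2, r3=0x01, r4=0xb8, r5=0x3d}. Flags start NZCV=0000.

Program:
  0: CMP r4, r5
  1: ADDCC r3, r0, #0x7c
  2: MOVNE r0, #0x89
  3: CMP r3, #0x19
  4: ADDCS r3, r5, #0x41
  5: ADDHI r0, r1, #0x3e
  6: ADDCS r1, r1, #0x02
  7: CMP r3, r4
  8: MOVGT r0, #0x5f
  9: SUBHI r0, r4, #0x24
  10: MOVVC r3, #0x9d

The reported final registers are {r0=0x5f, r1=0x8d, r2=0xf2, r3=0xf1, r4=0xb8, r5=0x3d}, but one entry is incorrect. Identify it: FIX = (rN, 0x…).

FIX = (r3, 0x9d)

0: ✓ CMP  NZCV=0011
1: · ADDCC
2: ✓ MOVNE  r0←0x89
3: ✓ CMP  NZCV=1000
4: · ADDCS
5: · ADDHI
6: · ADDCS
7: ✓ CMP  NZCV=0000
8: ✓ MOVGT  r0←0x5f
9: · SUBHI
10: ✓ MOVVC  r3←0x9d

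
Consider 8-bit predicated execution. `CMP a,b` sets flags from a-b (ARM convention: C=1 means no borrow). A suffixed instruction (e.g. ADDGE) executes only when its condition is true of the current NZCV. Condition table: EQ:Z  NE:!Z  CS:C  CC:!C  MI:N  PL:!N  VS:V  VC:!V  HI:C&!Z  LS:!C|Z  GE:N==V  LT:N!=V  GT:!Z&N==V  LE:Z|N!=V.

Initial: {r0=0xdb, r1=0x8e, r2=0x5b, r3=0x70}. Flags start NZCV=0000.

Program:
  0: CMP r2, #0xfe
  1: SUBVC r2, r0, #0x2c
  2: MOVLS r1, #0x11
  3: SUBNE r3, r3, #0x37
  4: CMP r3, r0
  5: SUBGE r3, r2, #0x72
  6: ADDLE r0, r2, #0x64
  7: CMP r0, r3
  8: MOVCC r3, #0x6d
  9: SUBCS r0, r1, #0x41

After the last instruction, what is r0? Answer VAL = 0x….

VAL = 0xd0

[0] flags=0000 → (cmp)
[1] flags=0000 VC?T → r2=0xaf
[2] flags=0000 LS?T → r1=0x11
[3] flags=0000 NE?T → r3=0x39
[4] flags=0000 → (cmp)
[5] flags=0000 GE?T → r3=0x3d
[6] flags=0000 LE?F → skip
[7] flags=1010 → (cmp)
[8] flags=1010 CC?F → skip
[9] flags=1010 CS?T → r0=0xd0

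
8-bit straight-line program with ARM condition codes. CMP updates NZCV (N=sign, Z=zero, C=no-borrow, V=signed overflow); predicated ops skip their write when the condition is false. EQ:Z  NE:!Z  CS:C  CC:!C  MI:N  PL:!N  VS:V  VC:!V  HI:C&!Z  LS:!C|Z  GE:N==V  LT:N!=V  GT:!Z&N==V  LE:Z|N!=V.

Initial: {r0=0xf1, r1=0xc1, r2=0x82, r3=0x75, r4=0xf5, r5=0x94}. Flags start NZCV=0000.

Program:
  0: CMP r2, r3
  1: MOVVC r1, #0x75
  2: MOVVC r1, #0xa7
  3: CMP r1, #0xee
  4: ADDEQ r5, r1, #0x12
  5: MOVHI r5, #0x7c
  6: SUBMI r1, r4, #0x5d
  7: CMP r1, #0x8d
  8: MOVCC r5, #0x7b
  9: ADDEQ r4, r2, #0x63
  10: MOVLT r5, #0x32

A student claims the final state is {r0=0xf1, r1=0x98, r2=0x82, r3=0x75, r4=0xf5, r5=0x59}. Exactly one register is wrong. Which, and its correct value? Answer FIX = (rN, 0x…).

FIX = (r5, 0x94)

[0] flags=0011 → (cmp)
[1] flags=0011 VC?F → skip
[2] flags=0011 VC?F → skip
[3] flags=1000 → (cmp)
[4] flags=1000 EQ?F → skip
[5] flags=1000 HI?F → skip
[6] flags=1000 MI?T → r1=0x98
[7] flags=0010 → (cmp)
[8] flags=0010 CC?F → skip
[9] flags=0010 EQ?F → skip
[10] flags=0010 LT?F → skip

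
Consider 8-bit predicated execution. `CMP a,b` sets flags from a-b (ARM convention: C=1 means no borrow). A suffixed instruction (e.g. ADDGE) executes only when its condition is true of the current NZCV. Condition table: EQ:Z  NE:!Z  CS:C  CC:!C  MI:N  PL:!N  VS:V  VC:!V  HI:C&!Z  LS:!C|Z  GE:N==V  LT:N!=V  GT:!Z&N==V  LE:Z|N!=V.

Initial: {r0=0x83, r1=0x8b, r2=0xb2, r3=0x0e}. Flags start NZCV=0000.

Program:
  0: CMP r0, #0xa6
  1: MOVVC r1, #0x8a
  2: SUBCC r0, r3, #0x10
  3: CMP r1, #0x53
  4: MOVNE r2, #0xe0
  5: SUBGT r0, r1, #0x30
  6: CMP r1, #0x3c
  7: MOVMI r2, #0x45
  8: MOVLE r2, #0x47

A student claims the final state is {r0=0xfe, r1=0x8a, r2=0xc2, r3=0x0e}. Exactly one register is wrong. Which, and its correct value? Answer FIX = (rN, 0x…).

FIX = (r2, 0x47)

[0] flags=1000 → (cmp)
[1] flags=1000 VC?T → r1=0x8a
[2] flags=1000 CC?T → r0=0xfe
[3] flags=0011 → (cmp)
[4] flags=0011 NE?T → r2=0xe0
[5] flags=0011 GT?F → skip
[6] flags=0011 → (cmp)
[7] flags=0011 MI?F → skip
[8] flags=0011 LE?T → r2=0x47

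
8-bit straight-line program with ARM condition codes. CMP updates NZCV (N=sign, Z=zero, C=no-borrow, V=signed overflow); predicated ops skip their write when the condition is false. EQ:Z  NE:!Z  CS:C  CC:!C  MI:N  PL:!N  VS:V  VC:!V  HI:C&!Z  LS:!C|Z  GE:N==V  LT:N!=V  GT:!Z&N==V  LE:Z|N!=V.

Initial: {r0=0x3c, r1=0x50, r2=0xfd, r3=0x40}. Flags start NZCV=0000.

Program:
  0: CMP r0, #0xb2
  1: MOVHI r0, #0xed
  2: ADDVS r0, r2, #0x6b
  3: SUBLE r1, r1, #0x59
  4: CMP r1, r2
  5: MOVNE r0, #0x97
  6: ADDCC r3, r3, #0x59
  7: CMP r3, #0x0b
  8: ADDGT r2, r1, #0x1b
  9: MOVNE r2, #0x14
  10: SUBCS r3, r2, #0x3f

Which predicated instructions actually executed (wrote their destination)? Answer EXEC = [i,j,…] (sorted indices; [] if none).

EXEC = [2,5,6,9,10]

[0] flags=1001 → (cmp)
[1] flags=1001 HI?F → skip
[2] flags=1001 VS?T → r0=0x68
[3] flags=1001 LE?F → skip
[4] flags=0000 → (cmp)
[5] flags=0000 NE?T → r0=0x97
[6] flags=0000 CC?T → r3=0x99
[7] flags=1010 → (cmp)
[8] flags=1010 GT?F → skip
[9] flags=1010 NE?T → r2=0x14
[10] flags=1010 CS?T → r3=0xd5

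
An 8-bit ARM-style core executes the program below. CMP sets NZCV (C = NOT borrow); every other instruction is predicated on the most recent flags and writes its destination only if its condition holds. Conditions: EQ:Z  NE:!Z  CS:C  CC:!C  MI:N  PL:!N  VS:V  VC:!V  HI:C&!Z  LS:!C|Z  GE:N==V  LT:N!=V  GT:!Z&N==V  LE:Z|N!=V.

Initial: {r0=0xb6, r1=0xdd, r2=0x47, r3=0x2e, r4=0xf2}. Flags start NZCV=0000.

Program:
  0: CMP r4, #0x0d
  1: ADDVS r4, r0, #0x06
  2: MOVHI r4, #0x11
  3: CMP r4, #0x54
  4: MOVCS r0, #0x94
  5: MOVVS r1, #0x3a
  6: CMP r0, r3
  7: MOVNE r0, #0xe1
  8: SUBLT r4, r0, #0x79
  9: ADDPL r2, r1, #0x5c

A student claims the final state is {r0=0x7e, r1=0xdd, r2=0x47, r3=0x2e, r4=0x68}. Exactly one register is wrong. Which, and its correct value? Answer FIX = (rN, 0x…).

[0] flags=1010 → (cmp)
[1] flags=1010 VS?F → skip
[2] flags=1010 HI?T → r4=0x11
[3] flags=1000 → (cmp)
[4] flags=1000 CS?F → skip
[5] flags=1000 VS?F → skip
[6] flags=1010 → (cmp)
[7] flags=1010 NE?T → r0=0xe1
[8] flags=1010 LT?T → r4=0x68
[9] flags=1010 PL?F → skip

FIX = (r0, 0xe1)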